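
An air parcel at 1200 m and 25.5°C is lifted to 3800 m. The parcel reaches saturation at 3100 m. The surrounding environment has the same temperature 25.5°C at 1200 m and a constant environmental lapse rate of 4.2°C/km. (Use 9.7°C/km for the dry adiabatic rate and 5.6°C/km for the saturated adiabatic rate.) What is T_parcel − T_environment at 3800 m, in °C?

Parcel:
  1200–3100 m, dry: Δz = 1.9 km ⇒ ΔT = -18.43°C; T = 7.07°C
  3100–3800 m, saturated: Δz = 0.7 km ⇒ ΔT = -3.92°C; T = 3.15°C
Environment:
  1200–3800 m, environment: Δz = 2.6 km ⇒ ΔT = -10.92°C; T = 14.58°C
T_parcel − T_env = 3.15 − 14.58 = -11.43°C

-11.43°C (parcel cooler than environment)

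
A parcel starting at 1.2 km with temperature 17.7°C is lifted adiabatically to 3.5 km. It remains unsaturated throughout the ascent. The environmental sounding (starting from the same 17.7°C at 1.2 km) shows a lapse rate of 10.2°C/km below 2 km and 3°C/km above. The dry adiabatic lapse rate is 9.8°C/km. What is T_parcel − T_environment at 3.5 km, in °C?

Parcel:
  1200 → 3500 m (dry, 9.8°C/km): ΔT = -9.8 × 2.3 = -22.54°C → T = -4.84°C
Environment:
  1200 → 2000 m (environment, lower layer, 10.2°C/km): ΔT = -10.2 × 0.8 = -8.16°C → T = 9.54°C
  2000 → 3500 m (environment, upper layer, 3°C/km): ΔT = -3 × 1.5 = -4.5°C → T = 5.04°C
T_parcel − T_env = -4.84 − 5.04 = -9.88°C

-9.88°C (parcel cooler than environment)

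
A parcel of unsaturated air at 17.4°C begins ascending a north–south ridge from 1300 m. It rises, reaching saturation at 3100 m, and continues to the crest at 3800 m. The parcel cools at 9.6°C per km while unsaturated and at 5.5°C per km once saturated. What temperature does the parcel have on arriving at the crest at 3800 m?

1300–3100 m, dry: Δz = 1.8 km ⇒ ΔT = -17.28°C; T = 0.12°C
3100–3800 m, saturated: Δz = 0.7 km ⇒ ΔT = -3.85°C; T = -3.73°C

-3.73°C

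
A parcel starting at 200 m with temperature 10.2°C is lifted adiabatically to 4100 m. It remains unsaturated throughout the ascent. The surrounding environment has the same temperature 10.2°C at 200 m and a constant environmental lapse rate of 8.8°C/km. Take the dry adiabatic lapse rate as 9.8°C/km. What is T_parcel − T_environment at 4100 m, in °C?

-3.9°C (parcel cooler than environment)

Parcel:
  Dry to 4100 m: -9.8 × 3.9 km = -38.22°C, so T = -28.02°C.
Environment:
  Environment to 4100 m: -8.8 × 3.9 km = -34.32°C, so T = -24.12°C.
T_parcel − T_env = -28.02 − (-24.12) = -3.9°C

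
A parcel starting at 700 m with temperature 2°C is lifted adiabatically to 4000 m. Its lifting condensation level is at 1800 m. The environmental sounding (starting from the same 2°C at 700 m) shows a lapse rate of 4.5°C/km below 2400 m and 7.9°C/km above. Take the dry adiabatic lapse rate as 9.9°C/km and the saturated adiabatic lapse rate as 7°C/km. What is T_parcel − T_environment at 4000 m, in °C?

-6°C (parcel cooler than environment)

Parcel:
  700–1800 m, dry: Δz = 1.1 km ⇒ ΔT = -10.89°C; T = -8.89°C
  1800–4000 m, saturated: Δz = 2.2 km ⇒ ΔT = -15.4°C; T = -24.29°C
Environment:
  700–2400 m, environment, lower layer: Δz = 1.7 km ⇒ ΔT = -7.65°C; T = -5.65°C
  2400–4000 m, environment, upper layer: Δz = 1.6 km ⇒ ΔT = -12.64°C; T = -18.29°C
T_parcel − T_env = -24.29 − (-18.29) = -6°C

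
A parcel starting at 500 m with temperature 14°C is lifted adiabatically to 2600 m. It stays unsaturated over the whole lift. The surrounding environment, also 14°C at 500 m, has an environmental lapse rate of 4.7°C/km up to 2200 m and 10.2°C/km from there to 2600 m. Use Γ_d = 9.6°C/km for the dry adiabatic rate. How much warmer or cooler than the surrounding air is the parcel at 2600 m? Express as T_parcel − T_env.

Parcel:
  Dry to 2600 m: -9.6 × 2.1 km = -20.16°C, so T = -6.16°C.
Environment:
  Environment, lower layer to 2200 m: -4.7 × 1.7 km = -7.99°C, so T = 6.01°C.
  Environment, upper layer to 2600 m: -10.2 × 0.4 km = -4.08°C, so T = 1.93°C.
T_parcel − T_env = -6.16 − 1.93 = -8.09°C

-8.09°C (parcel cooler than environment)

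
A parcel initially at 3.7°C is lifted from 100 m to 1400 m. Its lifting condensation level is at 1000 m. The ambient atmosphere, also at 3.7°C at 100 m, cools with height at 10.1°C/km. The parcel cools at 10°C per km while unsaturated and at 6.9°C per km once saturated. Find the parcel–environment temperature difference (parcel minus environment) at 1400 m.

+1.37°C (parcel warmer than environment)

Parcel:
  Dry to 1000 m: -10 × 0.9 km = -9°C, so T = -5.3°C.
  Saturated to 1400 m: -6.9 × 0.4 km = -2.76°C, so T = -8.06°C.
Environment:
  Environment to 1400 m: -10.1 × 1.3 km = -13.13°C, so T = -9.43°C.
T_parcel − T_env = -8.06 − (-9.43) = +1.37°C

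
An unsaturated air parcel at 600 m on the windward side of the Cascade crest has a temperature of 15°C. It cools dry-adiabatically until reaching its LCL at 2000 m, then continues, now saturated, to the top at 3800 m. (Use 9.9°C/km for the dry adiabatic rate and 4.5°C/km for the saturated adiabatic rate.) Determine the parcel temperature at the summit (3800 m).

-6.96°C

From 600 m to 2000 m (dry): cools by 9.9 × 1.4 = 13.86°C, giving 1.14°C.
From 2000 m to 3800 m (saturated): cools by 4.5 × 1.8 = 8.1°C, giving -6.96°C.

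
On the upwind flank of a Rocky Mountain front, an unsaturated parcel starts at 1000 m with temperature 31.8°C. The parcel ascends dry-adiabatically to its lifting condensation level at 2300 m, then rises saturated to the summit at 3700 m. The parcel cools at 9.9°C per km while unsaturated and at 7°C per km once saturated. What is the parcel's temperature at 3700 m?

9.13°C

From 1000 m to 2300 m (dry): cools by 9.9 × 1.3 = 12.87°C, giving 18.93°C.
From 2300 m to 3700 m (saturated): cools by 7 × 1.4 = 9.8°C, giving 9.13°C.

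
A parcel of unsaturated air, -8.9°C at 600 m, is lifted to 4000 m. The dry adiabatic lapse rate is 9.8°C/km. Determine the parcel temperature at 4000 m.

-42.22°C

Dry adiabatic to 4000 m: -9.8 × 3.4 km = -33.32°C, so T = -42.22°C.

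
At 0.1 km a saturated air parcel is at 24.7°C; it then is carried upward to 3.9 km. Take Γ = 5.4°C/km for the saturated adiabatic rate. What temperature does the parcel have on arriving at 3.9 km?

4.18°C

100–3900 m, saturated adiabatic: Δz = 3.8 km ⇒ ΔT = -20.52°C; T = 4.18°C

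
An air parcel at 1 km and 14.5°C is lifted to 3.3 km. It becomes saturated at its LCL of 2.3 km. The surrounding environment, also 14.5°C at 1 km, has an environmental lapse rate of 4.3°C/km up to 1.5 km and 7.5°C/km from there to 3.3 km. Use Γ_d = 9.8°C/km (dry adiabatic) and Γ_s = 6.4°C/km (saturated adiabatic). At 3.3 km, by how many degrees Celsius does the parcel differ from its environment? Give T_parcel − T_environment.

-3.49°C (parcel cooler than environment)

Parcel:
  1000–2300 m, dry: Δz = 1.3 km ⇒ ΔT = -12.74°C; T = 1.76°C
  2300–3300 m, saturated: Δz = 1 km ⇒ ΔT = -6.4°C; T = -4.64°C
Environment:
  1000–1500 m, environment, lower layer: Δz = 0.5 km ⇒ ΔT = -2.15°C; T = 12.35°C
  1500–3300 m, environment, upper layer: Δz = 1.8 km ⇒ ΔT = -13.5°C; T = -1.15°C
T_parcel − T_env = -4.64 − (-1.15) = -3.49°C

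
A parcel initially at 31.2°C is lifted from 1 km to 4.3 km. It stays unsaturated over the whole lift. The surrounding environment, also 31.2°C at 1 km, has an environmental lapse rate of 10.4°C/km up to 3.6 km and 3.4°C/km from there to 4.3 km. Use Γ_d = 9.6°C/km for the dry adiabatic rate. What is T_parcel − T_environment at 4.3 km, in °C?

-2.26°C (parcel cooler than environment)

Parcel:
  Dry to 4300 m: -9.6 × 3.3 km = -31.68°C, so T = -0.48°C.
Environment:
  Environment, lower layer to 3600 m: -10.4 × 2.6 km = -27.04°C, so T = 4.16°C.
  Environment, upper layer to 4300 m: -3.4 × 0.7 km = -2.38°C, so T = 1.78°C.
T_parcel − T_env = -0.48 − 1.78 = -2.26°C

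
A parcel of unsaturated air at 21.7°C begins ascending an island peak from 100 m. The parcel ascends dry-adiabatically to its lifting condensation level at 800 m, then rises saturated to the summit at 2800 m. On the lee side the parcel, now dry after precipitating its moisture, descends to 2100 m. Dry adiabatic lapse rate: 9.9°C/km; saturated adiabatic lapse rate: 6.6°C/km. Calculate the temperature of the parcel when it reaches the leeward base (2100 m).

8.5°C

Dry to 800 m: -9.9 × 0.7 km = -6.93°C, so T = 14.77°C.
Saturated to 2800 m: -6.6 × 2 km = -13.2°C, so T = 1.57°C.
Dry descent to 2100 m: +9.9 × 0.7 km = +6.93°C, so T = 8.5°C.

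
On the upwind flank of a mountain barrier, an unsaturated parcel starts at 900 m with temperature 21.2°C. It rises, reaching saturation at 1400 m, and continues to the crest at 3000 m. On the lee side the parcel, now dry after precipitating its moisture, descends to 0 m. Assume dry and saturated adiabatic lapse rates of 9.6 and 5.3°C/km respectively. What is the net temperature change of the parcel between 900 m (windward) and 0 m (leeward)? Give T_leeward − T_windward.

+15.52°C

From 900 m to 1400 m (dry): cools by 9.6 × 0.5 = 4.8°C, giving 16.4°C.
From 1400 m to 3000 m (saturated): cools by 5.3 × 1.6 = 8.48°C, giving 7.92°C.
From 3000 m to 0 m (dry descent): warms by 9.6 × 3 = 28.8°C, giving 36.72°C.
Net change vs windward start: 36.72 − 21.2 = +15.52°C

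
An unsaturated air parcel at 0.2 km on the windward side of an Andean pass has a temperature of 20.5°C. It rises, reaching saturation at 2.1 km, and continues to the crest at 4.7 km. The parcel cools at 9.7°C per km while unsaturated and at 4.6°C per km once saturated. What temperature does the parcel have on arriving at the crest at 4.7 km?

From 200 m to 2100 m (dry): cools by 9.7 × 1.9 = 18.43°C, giving 2.07°C.
From 2100 m to 4700 m (saturated): cools by 4.6 × 2.6 = 11.96°C, giving -9.89°C.

-9.89°C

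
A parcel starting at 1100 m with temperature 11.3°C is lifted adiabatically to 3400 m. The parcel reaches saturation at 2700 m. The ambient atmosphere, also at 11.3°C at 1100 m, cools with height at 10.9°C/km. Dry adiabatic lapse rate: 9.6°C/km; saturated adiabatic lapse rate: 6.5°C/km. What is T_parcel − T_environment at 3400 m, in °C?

+5.16°C (parcel warmer than environment)

Parcel:
  Dry to 2700 m: -9.6 × 1.6 km = -15.36°C, so T = -4.06°C.
  Saturated to 3400 m: -6.5 × 0.7 km = -4.55°C, so T = -8.61°C.
Environment:
  Environment to 3400 m: -10.9 × 2.3 km = -25.07°C, so T = -13.77°C.
T_parcel − T_env = -8.61 − (-13.77) = +5.16°C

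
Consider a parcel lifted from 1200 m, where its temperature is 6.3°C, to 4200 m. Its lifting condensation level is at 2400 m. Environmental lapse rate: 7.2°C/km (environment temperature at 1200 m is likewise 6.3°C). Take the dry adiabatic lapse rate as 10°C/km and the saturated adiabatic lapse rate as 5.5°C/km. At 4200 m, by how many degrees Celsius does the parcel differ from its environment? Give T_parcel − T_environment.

Parcel:
  From 1200 m to 2400 m (dry): cools by 10 × 1.2 = 12°C, giving -5.7°C.
  From 2400 m to 4200 m (saturated): cools by 5.5 × 1.8 = 9.9°C, giving -15.6°C.
Environment:
  From 1200 m to 4200 m (environment): cools by 7.2 × 3 = 21.6°C, giving -15.3°C.
T_parcel − T_env = -15.6 − (-15.3) = -0.3°C

-0.3°C (parcel cooler than environment)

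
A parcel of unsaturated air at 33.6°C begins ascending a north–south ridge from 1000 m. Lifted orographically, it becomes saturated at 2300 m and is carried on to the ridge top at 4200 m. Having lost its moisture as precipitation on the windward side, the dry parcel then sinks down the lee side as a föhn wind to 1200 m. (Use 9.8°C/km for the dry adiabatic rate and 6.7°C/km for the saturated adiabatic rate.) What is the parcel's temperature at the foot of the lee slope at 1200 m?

From 1000 m to 2300 m (dry): cools by 9.8 × 1.3 = 12.74°C, giving 20.86°C.
From 2300 m to 4200 m (saturated): cools by 6.7 × 1.9 = 12.73°C, giving 8.13°C.
From 4200 m to 1200 m (dry descent): warms by 9.8 × 3 = 29.4°C, giving 37.53°C.

37.53°C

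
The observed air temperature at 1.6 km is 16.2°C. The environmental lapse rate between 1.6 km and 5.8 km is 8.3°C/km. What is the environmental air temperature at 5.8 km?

From 1600 m to 5800 m (environmental): cools by 8.3 × 4.2 = 34.86°C, giving -18.66°C.

-18.66°C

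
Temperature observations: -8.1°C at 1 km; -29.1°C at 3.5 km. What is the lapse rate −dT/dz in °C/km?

8.4°C/km

Γ = −ΔT/Δz = (-8.1 − (-29.1)) / (3500 − 1000) m
  = 21°C / 2.5 km = 8.4°C/km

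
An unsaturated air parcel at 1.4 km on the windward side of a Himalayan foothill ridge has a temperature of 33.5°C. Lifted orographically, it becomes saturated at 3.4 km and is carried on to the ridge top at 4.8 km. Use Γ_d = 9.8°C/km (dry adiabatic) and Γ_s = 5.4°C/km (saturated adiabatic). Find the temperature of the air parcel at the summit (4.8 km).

6.34°C

1400–3400 m, dry: Δz = 2 km ⇒ ΔT = -19.6°C; T = 13.9°C
3400–4800 m, saturated: Δz = 1.4 km ⇒ ΔT = -7.56°C; T = 6.34°C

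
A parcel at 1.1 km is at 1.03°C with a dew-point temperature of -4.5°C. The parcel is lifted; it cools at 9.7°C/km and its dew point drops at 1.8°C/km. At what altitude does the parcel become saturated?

1.8 km

T and T_d converge at 9.7 − 1.8 = 7.9°C per km
Height above start = (1.03 − (-4.5)) / 7.9 = 0.7 km
LCL altitude = 1100 m + 700 m = 1800 m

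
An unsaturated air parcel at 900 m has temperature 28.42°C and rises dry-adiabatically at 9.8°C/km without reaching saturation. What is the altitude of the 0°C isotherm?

Height above start = (28.42 − 0) / 9.8 = 2.9 km
Altitude = 900 m + 2900 m = 3800 m

3800 m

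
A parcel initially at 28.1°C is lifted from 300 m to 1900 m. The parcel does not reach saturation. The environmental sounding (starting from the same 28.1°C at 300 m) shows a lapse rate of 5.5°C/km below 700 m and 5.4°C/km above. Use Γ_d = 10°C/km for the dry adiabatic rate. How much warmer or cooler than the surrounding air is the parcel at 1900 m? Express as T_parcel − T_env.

-7.32°C (parcel cooler than environment)

Parcel:
  From 300 m to 1900 m (dry): cools by 10 × 1.6 = 16°C, giving 12.1°C.
Environment:
  From 300 m to 700 m (environment, lower layer): cools by 5.5 × 0.4 = 2.2°C, giving 25.9°C.
  From 700 m to 1900 m (environment, upper layer): cools by 5.4 × 1.2 = 6.48°C, giving 19.42°C.
T_parcel − T_env = 12.1 − 19.42 = -7.32°C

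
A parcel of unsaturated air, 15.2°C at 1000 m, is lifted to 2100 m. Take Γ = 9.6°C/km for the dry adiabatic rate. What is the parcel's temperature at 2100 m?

4.64°C

Dry adiabatic to 2100 m: -9.6 × 1.1 km = -10.56°C, so T = 4.64°C.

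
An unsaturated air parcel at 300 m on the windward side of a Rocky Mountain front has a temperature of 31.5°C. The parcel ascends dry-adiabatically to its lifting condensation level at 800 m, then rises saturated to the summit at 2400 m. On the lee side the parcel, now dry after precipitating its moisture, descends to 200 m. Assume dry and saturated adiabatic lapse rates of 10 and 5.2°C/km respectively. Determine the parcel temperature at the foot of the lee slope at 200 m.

40.18°C

From 300 m to 800 m (dry): cools by 10 × 0.5 = 5°C, giving 26.5°C.
From 800 m to 2400 m (saturated): cools by 5.2 × 1.6 = 8.32°C, giving 18.18°C.
From 2400 m to 200 m (dry descent): warms by 10 × 2.2 = 22°C, giving 40.18°C.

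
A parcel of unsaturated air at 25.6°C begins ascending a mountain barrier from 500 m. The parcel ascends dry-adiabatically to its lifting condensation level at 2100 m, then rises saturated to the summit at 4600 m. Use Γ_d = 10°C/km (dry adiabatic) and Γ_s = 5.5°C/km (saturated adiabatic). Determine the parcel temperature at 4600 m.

500–2100 m, dry: Δz = 1.6 km ⇒ ΔT = -16°C; T = 9.6°C
2100–4600 m, saturated: Δz = 2.5 km ⇒ ΔT = -13.75°C; T = -4.15°C

-4.15°C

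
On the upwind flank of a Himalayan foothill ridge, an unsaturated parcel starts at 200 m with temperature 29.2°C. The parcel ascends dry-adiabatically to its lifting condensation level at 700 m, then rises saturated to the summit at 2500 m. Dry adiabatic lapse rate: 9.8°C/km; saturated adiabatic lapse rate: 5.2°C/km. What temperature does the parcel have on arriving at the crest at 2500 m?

14.94°C

200–700 m, dry: Δz = 0.5 km ⇒ ΔT = -4.9°C; T = 24.3°C
700–2500 m, saturated: Δz = 1.8 km ⇒ ΔT = -9.36°C; T = 14.94°C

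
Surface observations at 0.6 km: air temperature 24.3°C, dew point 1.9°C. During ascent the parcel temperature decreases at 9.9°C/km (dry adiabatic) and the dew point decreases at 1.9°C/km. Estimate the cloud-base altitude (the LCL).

T and T_d converge at 9.9 − 1.9 = 8°C per km
Height above start = (24.3 − 1.9) / 8 = 2.8 km
LCL altitude = 600 m + 2800 m = 3400 m

3.4 km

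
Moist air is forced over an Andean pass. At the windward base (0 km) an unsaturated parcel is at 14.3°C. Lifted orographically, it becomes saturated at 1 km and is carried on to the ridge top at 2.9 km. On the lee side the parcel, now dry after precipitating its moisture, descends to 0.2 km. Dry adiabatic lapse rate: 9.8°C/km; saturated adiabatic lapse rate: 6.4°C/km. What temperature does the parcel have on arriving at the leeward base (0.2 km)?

0 → 1000 m (dry, 9.8°C/km): ΔT = -9.8 × 1 = -9.8°C → T = 4.5°C
1000 → 2900 m (saturated, 6.4°C/km): ΔT = -6.4 × 1.9 = -12.16°C → T = -7.66°C
2900 → 200 m (dry descent, 9.8°C/km): ΔT = +9.8 × 2.7 = +26.46°C → T = 18.8°C

18.8°C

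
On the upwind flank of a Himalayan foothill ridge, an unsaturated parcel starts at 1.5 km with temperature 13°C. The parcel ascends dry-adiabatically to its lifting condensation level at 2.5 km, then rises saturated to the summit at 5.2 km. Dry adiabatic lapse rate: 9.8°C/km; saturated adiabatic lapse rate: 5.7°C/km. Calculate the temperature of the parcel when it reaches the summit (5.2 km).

-12.19°C

From 1500 m to 2500 m (dry): cools by 9.8 × 1 = 9.8°C, giving 3.2°C.
From 2500 m to 5200 m (saturated): cools by 5.7 × 2.7 = 15.39°C, giving -12.19°C.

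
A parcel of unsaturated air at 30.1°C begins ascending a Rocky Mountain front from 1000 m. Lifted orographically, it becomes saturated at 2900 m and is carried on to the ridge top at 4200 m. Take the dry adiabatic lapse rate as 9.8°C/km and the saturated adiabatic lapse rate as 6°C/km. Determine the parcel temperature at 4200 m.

3.68°C

1000–2900 m, dry: Δz = 1.9 km ⇒ ΔT = -18.62°C; T = 11.48°C
2900–4200 m, saturated: Δz = 1.3 km ⇒ ΔT = -7.8°C; T = 3.68°C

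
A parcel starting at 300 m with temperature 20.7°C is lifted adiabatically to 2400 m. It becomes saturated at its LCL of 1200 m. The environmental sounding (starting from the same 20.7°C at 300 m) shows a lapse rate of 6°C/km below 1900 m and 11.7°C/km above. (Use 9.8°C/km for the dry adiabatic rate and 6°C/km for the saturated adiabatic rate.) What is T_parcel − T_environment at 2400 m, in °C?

Parcel:
  From 300 m to 1200 m (dry): cools by 9.8 × 0.9 = 8.82°C, giving 11.88°C.
  From 1200 m to 2400 m (saturated): cools by 6 × 1.2 = 7.2°C, giving 4.68°C.
Environment:
  From 300 m to 1900 m (environment, lower layer): cools by 6 × 1.6 = 9.6°C, giving 11.1°C.
  From 1900 m to 2400 m (environment, upper layer): cools by 11.7 × 0.5 = 5.85°C, giving 5.25°C.
T_parcel − T_env = 4.68 − 5.25 = -0.57°C

-0.57°C (parcel cooler than environment)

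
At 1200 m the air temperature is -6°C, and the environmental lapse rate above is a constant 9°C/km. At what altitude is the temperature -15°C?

Height above start = (-6 − (-15)) / 9 = 1 km
Altitude = 1200 m + 1000 m = 2200 m

2200 m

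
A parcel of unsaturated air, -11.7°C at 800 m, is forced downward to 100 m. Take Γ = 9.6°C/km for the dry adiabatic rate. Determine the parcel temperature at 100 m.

800 → 100 m (dry adiabatic, 9.6°C/km): ΔT = +9.6 × 0.7 = +6.72°C → T = -4.98°C

-4.98°C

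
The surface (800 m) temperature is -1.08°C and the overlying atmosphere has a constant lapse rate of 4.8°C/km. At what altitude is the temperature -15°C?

3700 m

Height above start = (-1.08 − (-15)) / 4.8 = 2.9 km
Altitude = 800 m + 2900 m = 3700 m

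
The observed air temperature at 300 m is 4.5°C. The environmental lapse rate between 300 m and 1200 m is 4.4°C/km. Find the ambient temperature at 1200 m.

300 → 1200 m (environmental, 4.4°C/km): ΔT = -4.4 × 0.9 = -3.96°C → T = 0.54°C

0.54°C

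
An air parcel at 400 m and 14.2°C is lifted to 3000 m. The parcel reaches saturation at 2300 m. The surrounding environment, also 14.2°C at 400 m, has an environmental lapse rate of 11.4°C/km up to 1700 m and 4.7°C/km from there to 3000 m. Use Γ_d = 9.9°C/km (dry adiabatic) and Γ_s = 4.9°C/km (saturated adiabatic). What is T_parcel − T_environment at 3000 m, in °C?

-1.31°C (parcel cooler than environment)

Parcel:
  400–2300 m, dry: Δz = 1.9 km ⇒ ΔT = -18.81°C; T = -4.61°C
  2300–3000 m, saturated: Δz = 0.7 km ⇒ ΔT = -3.43°C; T = -8.04°C
Environment:
  400–1700 m, environment, lower layer: Δz = 1.3 km ⇒ ΔT = -14.82°C; T = -0.62°C
  1700–3000 m, environment, upper layer: Δz = 1.3 km ⇒ ΔT = -6.11°C; T = -6.73°C
T_parcel − T_env = -8.04 − (-6.73) = -1.31°C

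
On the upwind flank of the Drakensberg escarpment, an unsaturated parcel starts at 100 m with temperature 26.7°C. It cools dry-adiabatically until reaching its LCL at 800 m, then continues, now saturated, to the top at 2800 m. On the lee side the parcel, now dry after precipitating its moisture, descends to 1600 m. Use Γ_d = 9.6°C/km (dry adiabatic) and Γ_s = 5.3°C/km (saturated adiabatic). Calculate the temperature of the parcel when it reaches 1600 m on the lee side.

20.9°C

100 → 800 m (dry, 9.6°C/km): ΔT = -9.6 × 0.7 = -6.72°C → T = 19.98°C
800 → 2800 m (saturated, 5.3°C/km): ΔT = -5.3 × 2 = -10.6°C → T = 9.38°C
2800 → 1600 m (dry descent, 9.6°C/km): ΔT = +9.6 × 1.2 = +11.52°C → T = 20.9°C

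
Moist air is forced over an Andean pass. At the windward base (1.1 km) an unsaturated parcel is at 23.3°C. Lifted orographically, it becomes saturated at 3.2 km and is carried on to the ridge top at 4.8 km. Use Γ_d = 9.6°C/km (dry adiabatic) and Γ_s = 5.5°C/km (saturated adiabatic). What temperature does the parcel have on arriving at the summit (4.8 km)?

-5.66°C

Dry to 3200 m: -9.6 × 2.1 km = -20.16°C, so T = 3.14°C.
Saturated to 4800 m: -5.5 × 1.6 km = -8.8°C, so T = -5.66°C.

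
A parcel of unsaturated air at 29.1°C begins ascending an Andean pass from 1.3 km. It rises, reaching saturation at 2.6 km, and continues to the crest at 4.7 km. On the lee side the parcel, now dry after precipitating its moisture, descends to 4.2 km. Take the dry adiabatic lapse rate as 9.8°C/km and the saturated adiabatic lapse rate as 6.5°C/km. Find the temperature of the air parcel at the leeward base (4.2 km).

7.61°C

1300–2600 m, dry: Δz = 1.3 km ⇒ ΔT = -12.74°C; T = 16.36°C
2600–4700 m, saturated: Δz = 2.1 km ⇒ ΔT = -13.65°C; T = 2.71°C
4700–4200 m, dry descent: Δz = 0.5 km ⇒ ΔT = +4.9°C; T = 7.61°C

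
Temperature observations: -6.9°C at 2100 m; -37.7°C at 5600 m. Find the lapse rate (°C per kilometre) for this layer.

8.8°C/km

Γ = −ΔT/Δz = (-6.9 − (-37.7)) / (5600 − 2100) m
  = 30.8°C / 3.5 km = 8.8°C/km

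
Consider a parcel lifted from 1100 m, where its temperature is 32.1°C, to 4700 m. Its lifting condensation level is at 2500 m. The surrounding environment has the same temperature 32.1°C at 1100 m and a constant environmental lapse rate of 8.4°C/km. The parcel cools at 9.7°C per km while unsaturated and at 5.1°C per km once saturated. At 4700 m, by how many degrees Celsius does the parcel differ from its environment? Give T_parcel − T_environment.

+5.44°C (parcel warmer than environment)

Parcel:
  Dry to 2500 m: -9.7 × 1.4 km = -13.58°C, so T = 18.52°C.
  Saturated to 4700 m: -5.1 × 2.2 km = -11.22°C, so T = 7.3°C.
Environment:
  Environment to 4700 m: -8.4 × 3.6 km = -30.24°C, so T = 1.86°C.
T_parcel − T_env = 7.3 − 1.86 = +5.44°C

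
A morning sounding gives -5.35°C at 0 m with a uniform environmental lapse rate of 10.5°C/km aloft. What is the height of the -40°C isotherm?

Height above start = (-5.35 − (-40)) / 10.5 = 3.3 km
Altitude = 0 m + 3300 m = 3300 m

3300 m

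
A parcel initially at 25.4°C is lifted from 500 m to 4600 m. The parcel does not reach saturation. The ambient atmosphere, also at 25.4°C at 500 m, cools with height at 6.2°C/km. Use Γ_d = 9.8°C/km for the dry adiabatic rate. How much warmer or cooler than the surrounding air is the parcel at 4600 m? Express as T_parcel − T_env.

-14.76°C (parcel cooler than environment)

Parcel:
  500–4600 m, dry: Δz = 4.1 km ⇒ ΔT = -40.18°C; T = -14.78°C
Environment:
  500–4600 m, environment: Δz = 4.1 km ⇒ ΔT = -25.42°C; T = -0.02°C
T_parcel − T_env = -14.78 − (-0.02) = -14.76°C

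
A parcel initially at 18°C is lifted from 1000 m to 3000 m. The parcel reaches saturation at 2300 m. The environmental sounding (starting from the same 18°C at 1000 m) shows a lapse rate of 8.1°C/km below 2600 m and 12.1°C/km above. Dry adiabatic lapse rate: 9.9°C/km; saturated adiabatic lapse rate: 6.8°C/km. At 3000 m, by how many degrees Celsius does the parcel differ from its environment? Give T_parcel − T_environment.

Parcel:
  1000 → 2300 m (dry, 9.9°C/km): ΔT = -9.9 × 1.3 = -12.87°C → T = 5.13°C
  2300 → 3000 m (saturated, 6.8°C/km): ΔT = -6.8 × 0.7 = -4.76°C → T = 0.37°C
Environment:
  1000 → 2600 m (environment, lower layer, 8.1°C/km): ΔT = -8.1 × 1.6 = -12.96°C → T = 5.04°C
  2600 → 3000 m (environment, upper layer, 12.1°C/km): ΔT = -12.1 × 0.4 = -4.84°C → T = 0.2°C
T_parcel − T_env = 0.37 − 0.2 = +0.17°C

+0.17°C (parcel warmer than environment)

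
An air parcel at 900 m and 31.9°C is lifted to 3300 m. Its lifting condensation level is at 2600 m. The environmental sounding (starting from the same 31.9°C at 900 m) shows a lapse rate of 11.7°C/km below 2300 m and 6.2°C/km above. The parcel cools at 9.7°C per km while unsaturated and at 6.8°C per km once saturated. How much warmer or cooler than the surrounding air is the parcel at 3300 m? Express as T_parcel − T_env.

+1.33°C (parcel warmer than environment)

Parcel:
  900 → 2600 m (dry, 9.7°C/km): ΔT = -9.7 × 1.7 = -16.49°C → T = 15.41°C
  2600 → 3300 m (saturated, 6.8°C/km): ΔT = -6.8 × 0.7 = -4.76°C → T = 10.65°C
Environment:
  900 → 2300 m (environment, lower layer, 11.7°C/km): ΔT = -11.7 × 1.4 = -16.38°C → T = 15.52°C
  2300 → 3300 m (environment, upper layer, 6.2°C/km): ΔT = -6.2 × 1 = -6.2°C → T = 9.32°C
T_parcel − T_env = 10.65 − 9.32 = +1.33°C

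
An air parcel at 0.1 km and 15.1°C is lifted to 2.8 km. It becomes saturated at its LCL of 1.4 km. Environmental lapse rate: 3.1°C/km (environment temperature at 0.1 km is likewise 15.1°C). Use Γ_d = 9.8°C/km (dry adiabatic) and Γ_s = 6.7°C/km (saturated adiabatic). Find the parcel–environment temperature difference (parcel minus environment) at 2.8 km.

-13.75°C (parcel cooler than environment)

Parcel:
  From 100 m to 1400 m (dry): cools by 9.8 × 1.3 = 12.74°C, giving 2.36°C.
  From 1400 m to 2800 m (saturated): cools by 6.7 × 1.4 = 9.38°C, giving -7.02°C.
Environment:
  From 100 m to 2800 m (environment): cools by 3.1 × 2.7 = 8.37°C, giving 6.73°C.
T_parcel − T_env = -7.02 − 6.73 = -13.75°C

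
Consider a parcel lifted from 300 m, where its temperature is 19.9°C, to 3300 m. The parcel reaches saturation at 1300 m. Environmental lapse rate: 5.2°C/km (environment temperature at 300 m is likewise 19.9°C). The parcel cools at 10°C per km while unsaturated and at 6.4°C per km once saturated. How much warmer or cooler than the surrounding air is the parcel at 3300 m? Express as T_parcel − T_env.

Parcel:
  300 → 1300 m (dry, 10°C/km): ΔT = -10 × 1 = -10°C → T = 9.9°C
  1300 → 3300 m (saturated, 6.4°C/km): ΔT = -6.4 × 2 = -12.8°C → T = -2.9°C
Environment:
  300 → 3300 m (environment, 5.2°C/km): ΔT = -5.2 × 3 = -15.6°C → T = 4.3°C
T_parcel − T_env = -2.9 − 4.3 = -7.2°C

-7.2°C (parcel cooler than environment)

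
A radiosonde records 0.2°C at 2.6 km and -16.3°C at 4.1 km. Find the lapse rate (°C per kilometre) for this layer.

11°C/km

Γ = −ΔT/Δz = (0.2 − (-16.3)) / (4100 − 2600) m
  = 16.5°C / 1.5 km = 11°C/km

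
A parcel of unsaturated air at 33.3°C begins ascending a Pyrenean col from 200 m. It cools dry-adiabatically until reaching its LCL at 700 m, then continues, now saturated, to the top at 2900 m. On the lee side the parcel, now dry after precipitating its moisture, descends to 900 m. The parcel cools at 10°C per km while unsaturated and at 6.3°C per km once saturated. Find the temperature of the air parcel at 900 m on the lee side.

200 → 700 m (dry, 10°C/km): ΔT = -10 × 0.5 = -5°C → T = 28.3°C
700 → 2900 m (saturated, 6.3°C/km): ΔT = -6.3 × 2.2 = -13.86°C → T = 14.44°C
2900 → 900 m (dry descent, 10°C/km): ΔT = +10 × 2 = +20°C → T = 34.44°C

34.44°C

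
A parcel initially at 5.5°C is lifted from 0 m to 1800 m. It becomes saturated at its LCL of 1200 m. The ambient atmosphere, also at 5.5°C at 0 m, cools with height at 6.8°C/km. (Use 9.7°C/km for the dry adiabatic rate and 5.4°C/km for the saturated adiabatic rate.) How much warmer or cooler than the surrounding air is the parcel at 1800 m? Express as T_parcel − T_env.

Parcel:
  0–1200 m, dry: Δz = 1.2 km ⇒ ΔT = -11.64°C; T = -6.14°C
  1200–1800 m, saturated: Δz = 0.6 km ⇒ ΔT = -3.24°C; T = -9.38°C
Environment:
  0–1800 m, environment: Δz = 1.8 km ⇒ ΔT = -12.24°C; T = -6.74°C
T_parcel − T_env = -9.38 − (-6.74) = -2.64°C

-2.64°C (parcel cooler than environment)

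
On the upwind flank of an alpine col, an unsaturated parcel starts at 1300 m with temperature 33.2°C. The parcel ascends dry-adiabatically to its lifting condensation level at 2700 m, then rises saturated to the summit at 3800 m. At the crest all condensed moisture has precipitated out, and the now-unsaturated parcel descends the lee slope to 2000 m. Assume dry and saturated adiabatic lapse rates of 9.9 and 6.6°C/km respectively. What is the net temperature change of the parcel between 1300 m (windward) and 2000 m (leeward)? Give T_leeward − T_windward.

Dry to 2700 m: -9.9 × 1.4 km = -13.86°C, so T = 19.34°C.
Saturated to 3800 m: -6.6 × 1.1 km = -7.26°C, so T = 12.08°C.
Dry descent to 2000 m: +9.9 × 1.8 km = +17.82°C, so T = 29.9°C.
Net change vs windward start: 29.9 − 33.2 = -3.3°C

-3.3°C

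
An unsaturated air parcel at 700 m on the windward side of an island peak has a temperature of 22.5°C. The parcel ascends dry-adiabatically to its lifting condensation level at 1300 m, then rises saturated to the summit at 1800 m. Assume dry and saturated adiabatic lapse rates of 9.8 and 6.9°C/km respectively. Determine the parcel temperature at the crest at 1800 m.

13.17°C

From 700 m to 1300 m (dry): cools by 9.8 × 0.6 = 5.88°C, giving 16.62°C.
From 1300 m to 1800 m (saturated): cools by 6.9 × 0.5 = 3.45°C, giving 13.17°C.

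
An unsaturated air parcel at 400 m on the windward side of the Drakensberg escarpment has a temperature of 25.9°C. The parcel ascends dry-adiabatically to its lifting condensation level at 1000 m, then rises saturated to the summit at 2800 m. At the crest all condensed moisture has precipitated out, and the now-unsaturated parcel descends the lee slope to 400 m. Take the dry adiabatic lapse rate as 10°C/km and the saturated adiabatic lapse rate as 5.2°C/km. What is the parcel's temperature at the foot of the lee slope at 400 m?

34.54°C

Dry to 1000 m: -10 × 0.6 km = -6°C, so T = 19.9°C.
Saturated to 2800 m: -5.2 × 1.8 km = -9.36°C, so T = 10.54°C.
Dry descent to 400 m: +10 × 2.4 km = +24°C, so T = 34.54°C.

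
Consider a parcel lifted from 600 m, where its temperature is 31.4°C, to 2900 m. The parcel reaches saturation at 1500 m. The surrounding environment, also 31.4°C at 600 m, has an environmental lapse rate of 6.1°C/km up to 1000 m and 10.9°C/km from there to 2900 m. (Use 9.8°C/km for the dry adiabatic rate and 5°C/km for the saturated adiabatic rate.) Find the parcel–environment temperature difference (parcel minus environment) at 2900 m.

+7.33°C (parcel warmer than environment)

Parcel:
  600 → 1500 m (dry, 9.8°C/km): ΔT = -9.8 × 0.9 = -8.82°C → T = 22.58°C
  1500 → 2900 m (saturated, 5°C/km): ΔT = -5 × 1.4 = -7°C → T = 15.58°C
Environment:
  600 → 1000 m (environment, lower layer, 6.1°C/km): ΔT = -6.1 × 0.4 = -2.44°C → T = 28.96°C
  1000 → 2900 m (environment, upper layer, 10.9°C/km): ΔT = -10.9 × 1.9 = -20.71°C → T = 8.25°C
T_parcel − T_env = 15.58 − 8.25 = +7.33°C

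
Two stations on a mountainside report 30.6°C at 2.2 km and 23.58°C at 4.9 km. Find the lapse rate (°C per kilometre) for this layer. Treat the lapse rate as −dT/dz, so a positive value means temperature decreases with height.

Γ = −ΔT/Δz = (30.6 − 23.58) / (4900 − 2200) m
  = 7.02°C / 2.7 km = 2.6°C/km

2.6°C/km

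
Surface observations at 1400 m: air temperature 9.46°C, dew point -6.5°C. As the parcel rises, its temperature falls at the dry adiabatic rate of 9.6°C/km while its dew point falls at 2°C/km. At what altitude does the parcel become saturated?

3500 m

T and T_d converge at 9.6 − 2 = 7.6°C per km
Height above start = (9.46 − (-6.5)) / 7.6 = 2.1 km
LCL altitude = 1400 m + 2100 m = 3500 m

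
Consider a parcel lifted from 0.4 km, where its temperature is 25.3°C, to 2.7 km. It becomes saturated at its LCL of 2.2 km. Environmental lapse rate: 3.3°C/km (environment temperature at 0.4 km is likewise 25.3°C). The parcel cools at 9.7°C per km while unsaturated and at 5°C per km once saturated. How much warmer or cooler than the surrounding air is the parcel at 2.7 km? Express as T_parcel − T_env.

Parcel:
  400–2200 m, dry: Δz = 1.8 km ⇒ ΔT = -17.46°C; T = 7.84°C
  2200–2700 m, saturated: Δz = 0.5 km ⇒ ΔT = -2.5°C; T = 5.34°C
Environment:
  400–2700 m, environment: Δz = 2.3 km ⇒ ΔT = -7.59°C; T = 17.71°C
T_parcel − T_env = 5.34 − 17.71 = -12.37°C

-12.37°C (parcel cooler than environment)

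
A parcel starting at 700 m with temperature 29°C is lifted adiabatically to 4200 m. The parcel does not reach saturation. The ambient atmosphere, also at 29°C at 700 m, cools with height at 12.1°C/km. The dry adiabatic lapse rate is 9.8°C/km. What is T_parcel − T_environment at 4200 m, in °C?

Parcel:
  700 → 4200 m (dry, 9.8°C/km): ΔT = -9.8 × 3.5 = -34.3°C → T = -5.3°C
Environment:
  700 → 4200 m (environment, 12.1°C/km): ΔT = -12.1 × 3.5 = -42.35°C → T = -13.35°C
T_parcel − T_env = -5.3 − (-13.35) = +8.05°C

+8.05°C (parcel warmer than environment)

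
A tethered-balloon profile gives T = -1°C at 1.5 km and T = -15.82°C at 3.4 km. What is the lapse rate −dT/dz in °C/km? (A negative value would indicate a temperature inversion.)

7.8°C/km

Γ = −ΔT/Δz = (-1 − (-15.82)) / (3400 − 1500) m
  = 14.82°C / 1.9 km = 7.8°C/km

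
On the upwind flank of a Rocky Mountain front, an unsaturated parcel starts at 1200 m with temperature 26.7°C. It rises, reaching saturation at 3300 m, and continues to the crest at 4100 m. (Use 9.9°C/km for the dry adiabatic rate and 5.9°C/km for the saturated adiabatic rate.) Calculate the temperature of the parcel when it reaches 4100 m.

1.19°C

From 1200 m to 3300 m (dry): cools by 9.9 × 2.1 = 20.79°C, giving 5.91°C.
From 3300 m to 4100 m (saturated): cools by 5.9 × 0.8 = 4.72°C, giving 1.19°C.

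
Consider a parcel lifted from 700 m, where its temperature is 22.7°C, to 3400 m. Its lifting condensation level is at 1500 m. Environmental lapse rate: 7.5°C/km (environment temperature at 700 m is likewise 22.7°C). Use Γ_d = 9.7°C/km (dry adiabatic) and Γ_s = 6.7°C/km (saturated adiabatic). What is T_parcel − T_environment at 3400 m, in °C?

-0.24°C (parcel cooler than environment)

Parcel:
  700 → 1500 m (dry, 9.7°C/km): ΔT = -9.7 × 0.8 = -7.76°C → T = 14.94°C
  1500 → 3400 m (saturated, 6.7°C/km): ΔT = -6.7 × 1.9 = -12.73°C → T = 2.21°C
Environment:
  700 → 3400 m (environment, 7.5°C/km): ΔT = -7.5 × 2.7 = -20.25°C → T = 2.45°C
T_parcel − T_env = 2.21 − 2.45 = -0.24°C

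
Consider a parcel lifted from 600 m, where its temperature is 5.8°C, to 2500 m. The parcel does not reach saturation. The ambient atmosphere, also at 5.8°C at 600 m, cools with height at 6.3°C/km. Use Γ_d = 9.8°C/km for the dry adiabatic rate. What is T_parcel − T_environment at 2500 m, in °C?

Parcel:
  From 600 m to 2500 m (dry): cools by 9.8 × 1.9 = 18.62°C, giving -12.82°C.
Environment:
  From 600 m to 2500 m (environment): cools by 6.3 × 1.9 = 11.97°C, giving -6.17°C.
T_parcel − T_env = -12.82 − (-6.17) = -6.65°C

-6.65°C (parcel cooler than environment)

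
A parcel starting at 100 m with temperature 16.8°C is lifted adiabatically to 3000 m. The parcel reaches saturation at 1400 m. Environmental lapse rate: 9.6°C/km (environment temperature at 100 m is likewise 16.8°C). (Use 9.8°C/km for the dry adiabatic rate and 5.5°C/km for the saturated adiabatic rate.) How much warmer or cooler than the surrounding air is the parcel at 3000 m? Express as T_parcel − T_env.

Parcel:
  From 100 m to 1400 m (dry): cools by 9.8 × 1.3 = 12.74°C, giving 4.06°C.
  From 1400 m to 3000 m (saturated): cools by 5.5 × 1.6 = 8.8°C, giving -4.74°C.
Environment:
  From 100 m to 3000 m (environment): cools by 9.6 × 2.9 = 27.84°C, giving -11.04°C.
T_parcel − T_env = -4.74 − (-11.04) = +6.3°C

+6.3°C (parcel warmer than environment)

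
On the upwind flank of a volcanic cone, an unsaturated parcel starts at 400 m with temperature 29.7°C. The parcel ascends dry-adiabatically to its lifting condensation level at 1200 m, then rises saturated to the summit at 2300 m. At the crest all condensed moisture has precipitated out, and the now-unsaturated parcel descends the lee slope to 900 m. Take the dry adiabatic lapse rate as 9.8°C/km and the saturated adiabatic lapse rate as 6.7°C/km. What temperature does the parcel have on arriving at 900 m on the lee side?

28.21°C

400–1200 m, dry: Δz = 0.8 km ⇒ ΔT = -7.84°C; T = 21.86°C
1200–2300 m, saturated: Δz = 1.1 km ⇒ ΔT = -7.37°C; T = 14.49°C
2300–900 m, dry descent: Δz = 1.4 km ⇒ ΔT = +13.72°C; T = 28.21°C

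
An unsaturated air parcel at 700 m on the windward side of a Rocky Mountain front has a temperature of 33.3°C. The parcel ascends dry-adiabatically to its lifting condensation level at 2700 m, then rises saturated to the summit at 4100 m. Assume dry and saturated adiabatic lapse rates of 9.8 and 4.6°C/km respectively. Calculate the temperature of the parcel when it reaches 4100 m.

700–2700 m, dry: Δz = 2 km ⇒ ΔT = -19.6°C; T = 13.7°C
2700–4100 m, saturated: Δz = 1.4 km ⇒ ΔT = -6.44°C; T = 7.26°C

7.26°C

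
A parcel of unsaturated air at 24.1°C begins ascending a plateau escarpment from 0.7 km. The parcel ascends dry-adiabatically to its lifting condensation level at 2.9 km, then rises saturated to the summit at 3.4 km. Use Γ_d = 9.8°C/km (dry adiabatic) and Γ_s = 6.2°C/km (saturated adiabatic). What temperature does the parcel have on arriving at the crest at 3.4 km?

700–2900 m, dry: Δz = 2.2 km ⇒ ΔT = -21.56°C; T = 2.54°C
2900–3400 m, saturated: Δz = 0.5 km ⇒ ΔT = -3.1°C; T = -0.56°C

-0.56°C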